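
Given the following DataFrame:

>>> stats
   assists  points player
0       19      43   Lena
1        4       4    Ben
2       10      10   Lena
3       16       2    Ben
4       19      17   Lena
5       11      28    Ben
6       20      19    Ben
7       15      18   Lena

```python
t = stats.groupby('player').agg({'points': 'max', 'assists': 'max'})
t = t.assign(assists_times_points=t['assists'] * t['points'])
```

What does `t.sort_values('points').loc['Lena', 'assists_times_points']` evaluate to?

group by player: max(points), max(assists):
        points  assists
player                 
Ben         28       20
Lena        43       19
add column assists_times_points = t['assists'] * t['points']:
        points  assists  assists_times_points
player                                       
Ben         28       20                   560
Lena        43       19                   817
sort by points:
        points  assists  assists_times_points
player                                       
Ben         28       20                   560
Lena        43       19                   817
value at row 'Lena', column 'assists_times_points' → 817

817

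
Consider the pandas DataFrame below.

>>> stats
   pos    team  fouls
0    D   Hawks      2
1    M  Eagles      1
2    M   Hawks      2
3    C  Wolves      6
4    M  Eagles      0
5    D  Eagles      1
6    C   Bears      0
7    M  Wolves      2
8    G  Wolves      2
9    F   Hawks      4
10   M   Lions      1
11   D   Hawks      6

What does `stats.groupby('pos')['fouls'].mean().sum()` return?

group by pos, mean of fouls:
pos
C    3.0
D    3.0
F    4.0
G    2.0
M    1.2
Name: fouls, dtype: float64
So sum() = 13.2.

13.2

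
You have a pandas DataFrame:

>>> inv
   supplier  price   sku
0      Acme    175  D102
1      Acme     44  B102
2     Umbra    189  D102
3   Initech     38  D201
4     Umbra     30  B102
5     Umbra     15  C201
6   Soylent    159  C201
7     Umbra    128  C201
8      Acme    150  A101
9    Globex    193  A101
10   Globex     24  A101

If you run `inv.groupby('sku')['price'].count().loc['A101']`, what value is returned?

3

group by sku, count of price:
sku
A101    3
B102    2
C201    3
D102    2
D201    1
Name: price, dtype: int64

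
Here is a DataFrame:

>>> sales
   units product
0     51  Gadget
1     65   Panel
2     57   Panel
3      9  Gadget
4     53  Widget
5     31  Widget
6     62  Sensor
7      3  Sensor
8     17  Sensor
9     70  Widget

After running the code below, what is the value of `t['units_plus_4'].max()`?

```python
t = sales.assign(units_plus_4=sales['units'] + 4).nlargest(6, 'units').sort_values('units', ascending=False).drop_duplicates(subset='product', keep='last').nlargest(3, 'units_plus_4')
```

66

add column units_plus_4 = sales['units'] + 4:
   units product  units_plus_4
0     51  Gadget            55
1     65   Panel            69
2     57   Panel            61
3      9  Gadget            13
4     53  Widget            57
5     31  Widget            35
6     62  Sensor            66
7      3  Sensor             7
8     17  Sensor            21
9     70  Widget            74
take 6 rows with largest units:
   units product  units_plus_4
9     70  Widget            74
1     65   Panel            69
6     62  Sensor            66
2     57   Panel            61
4     53  Widget            57
0     51  Gadget            55
sort by units descending:
   units product  units_plus_4
9     70  Widget            74
1     65   Panel            69
6     62  Sensor            66
2     57   Panel            61
4     53  Widget            57
0     51  Gadget            55
drop duplicate product (keep=last):
   units product  units_plus_4
6     62  Sensor            66
2     57   Panel            61
4     53  Widget            57
0     51  Gadget            55
take 3 rows with largest units_plus_4:
   units product  units_plus_4
6     62  Sensor            66
2     57   Panel            61
4     53  Widget            57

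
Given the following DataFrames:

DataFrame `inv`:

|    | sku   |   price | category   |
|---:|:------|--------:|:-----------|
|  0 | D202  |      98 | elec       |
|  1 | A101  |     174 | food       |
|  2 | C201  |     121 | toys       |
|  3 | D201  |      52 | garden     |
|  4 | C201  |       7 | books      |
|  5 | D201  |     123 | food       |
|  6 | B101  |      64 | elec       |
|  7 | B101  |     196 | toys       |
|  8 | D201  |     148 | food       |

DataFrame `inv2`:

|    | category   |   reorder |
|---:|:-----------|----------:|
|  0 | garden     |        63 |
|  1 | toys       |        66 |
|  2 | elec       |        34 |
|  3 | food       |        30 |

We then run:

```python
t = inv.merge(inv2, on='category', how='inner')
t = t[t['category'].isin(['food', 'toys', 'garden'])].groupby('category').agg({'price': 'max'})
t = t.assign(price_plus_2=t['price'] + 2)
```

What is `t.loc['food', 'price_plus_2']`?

176

merge on 'category' (how='inner') → 8 rows:
    sku  price category  reorder
0  D202     98     elec       34
1  A101    174     food       30
2  C201    121     toys       66
3  D201     52   garden       63
4  D201    123     food       30
5  B101     64     elec       34
6  B101    196     toys       66
7  D201    148     food       30
filter rows where category in ['food', 'toys', 'garden']:
    sku  price category  reorder
1  A101    174     food       30
2  C201    121     toys       66
3  D201     52   garden       63
4  D201    123     food       30
6  B101    196     toys       66
7  D201    148     food       30
group by category, max of price:
          price
category       
food        174
garden       52
toys        196
add column price_plus_2 = t['price'] + 2:
          price  price_plus_2
category                     
food        174           176
garden       52            54
toys        196           198
Then the value at row 'food', column 'price_plus_2': 176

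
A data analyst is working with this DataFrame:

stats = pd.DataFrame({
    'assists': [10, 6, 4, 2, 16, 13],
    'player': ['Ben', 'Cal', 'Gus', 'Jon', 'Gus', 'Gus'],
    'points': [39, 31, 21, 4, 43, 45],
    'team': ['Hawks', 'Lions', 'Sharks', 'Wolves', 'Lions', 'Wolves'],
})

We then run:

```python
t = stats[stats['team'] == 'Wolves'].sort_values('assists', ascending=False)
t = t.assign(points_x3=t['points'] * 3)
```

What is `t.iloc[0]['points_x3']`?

135

filter rows where team == 'Wolves':
   assists player  points    team
3        2    Jon       4  Wolves
5       13    Gus      45  Wolves
sort by assists descending:
   assists player  points    team
5       13    Gus      45  Wolves
3        2    Jon       4  Wolves
add column points_x3 = t['points'] * 3:
   assists player  points    team  points_x3
5       13    Gus      45  Wolves        135
3        2    Jon       4  Wolves         12
Hence 135.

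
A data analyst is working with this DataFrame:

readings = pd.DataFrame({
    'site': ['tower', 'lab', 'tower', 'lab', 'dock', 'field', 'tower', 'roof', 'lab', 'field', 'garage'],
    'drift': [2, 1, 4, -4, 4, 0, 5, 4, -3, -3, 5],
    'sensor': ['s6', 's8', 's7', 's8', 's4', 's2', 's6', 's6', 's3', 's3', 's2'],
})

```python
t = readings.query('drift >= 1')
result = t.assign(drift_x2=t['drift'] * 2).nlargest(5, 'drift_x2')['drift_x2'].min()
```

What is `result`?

filter rows where drift >= 1:
      site  drift sensor
0    tower      2     s6
1      lab      1     s8
2    tower      4     s7
4     dock      4     s4
6    tower      5     s6
7     roof      4     s6
10  garage      5     s2
add column drift_x2 = t['drift'] * 2:
      site  drift sensor  drift_x2
0    tower      2     s6         4
1      lab      1     s8         2
2    tower      4     s7         8
4     dock      4     s4         8
6    tower      5     s6        10
7     roof      4     s6         8
10  garage      5     s2        10
take 5 rows with largest drift_x2:
      site  drift sensor  drift_x2
6    tower      5     s6        10
10  garage      5     s2        10
2    tower      4     s7         8
4     dock      4     s4         8
7     roof      4     s6         8
min of column 'drift_x2' → 8

8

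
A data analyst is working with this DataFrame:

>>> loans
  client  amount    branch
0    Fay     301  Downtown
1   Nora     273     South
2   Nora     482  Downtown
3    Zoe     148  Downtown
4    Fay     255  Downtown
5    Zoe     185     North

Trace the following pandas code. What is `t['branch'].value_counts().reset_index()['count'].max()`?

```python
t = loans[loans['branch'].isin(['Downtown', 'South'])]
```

4

filter rows where branch in ['Downtown', 'South']:
  client  amount    branch
0    Fay     301  Downtown
1   Nora     273     South
2   Nora     482  Downtown
3    Zoe     148  Downtown
4    Fay     255  Downtown
value_counts of branch:
branch
Downtown    4
South       1
Name: count, dtype: int64
reset_index():
     branch  count
0  Downtown      4
1     South      1
max of column 'count' → 4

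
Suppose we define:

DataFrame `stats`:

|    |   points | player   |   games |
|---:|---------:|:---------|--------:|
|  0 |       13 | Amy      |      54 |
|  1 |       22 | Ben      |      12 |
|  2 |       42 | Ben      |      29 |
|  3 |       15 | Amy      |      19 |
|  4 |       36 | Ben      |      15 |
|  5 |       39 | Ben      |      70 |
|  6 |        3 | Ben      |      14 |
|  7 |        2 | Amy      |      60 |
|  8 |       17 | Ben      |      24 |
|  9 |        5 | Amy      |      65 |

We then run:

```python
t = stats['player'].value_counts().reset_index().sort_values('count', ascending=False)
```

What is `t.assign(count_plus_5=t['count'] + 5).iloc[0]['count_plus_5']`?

value_counts of player:
player
Ben    6
Amy    4
Name: count, dtype: int64
reset_index():
  player  count
0    Ben      6
1    Amy      4
sort by count descending:
  player  count
0    Ben      6
1    Amy      4
add column count_plus_5 = t['count'] + 5:
  player  count  count_plus_5
0    Ben      6            11
1    Amy      4             9

11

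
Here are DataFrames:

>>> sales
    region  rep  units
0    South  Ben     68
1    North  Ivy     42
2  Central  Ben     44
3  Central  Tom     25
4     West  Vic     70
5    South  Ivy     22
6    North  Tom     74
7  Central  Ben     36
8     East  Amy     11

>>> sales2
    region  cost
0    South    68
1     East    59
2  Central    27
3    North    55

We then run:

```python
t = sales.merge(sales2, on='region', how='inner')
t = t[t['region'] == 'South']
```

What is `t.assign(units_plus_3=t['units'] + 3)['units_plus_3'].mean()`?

merge on 'region' (how='inner') → 8 rows:
    region  rep  units  cost
0    South  Ben     68    68
1    North  Ivy     42    55
2  Central  Ben     44    27
3  Central  Tom     25    27
4    South  Ivy     22    68
5    North  Tom     74    55
6  Central  Ben     36    27
7     East  Amy     11    59
filter rows where region == 'South':
  region  rep  units  cost
0  South  Ben     68    68
4  South  Ivy     22    68
add column units_plus_3 = t['units'] + 3:
  region  rep  units  cost  units_plus_3
0  South  Ben     68    68            71
4  South  Ivy     22    68            25
Finally, mean of column 'units_plus_3' = 48.0.

48.0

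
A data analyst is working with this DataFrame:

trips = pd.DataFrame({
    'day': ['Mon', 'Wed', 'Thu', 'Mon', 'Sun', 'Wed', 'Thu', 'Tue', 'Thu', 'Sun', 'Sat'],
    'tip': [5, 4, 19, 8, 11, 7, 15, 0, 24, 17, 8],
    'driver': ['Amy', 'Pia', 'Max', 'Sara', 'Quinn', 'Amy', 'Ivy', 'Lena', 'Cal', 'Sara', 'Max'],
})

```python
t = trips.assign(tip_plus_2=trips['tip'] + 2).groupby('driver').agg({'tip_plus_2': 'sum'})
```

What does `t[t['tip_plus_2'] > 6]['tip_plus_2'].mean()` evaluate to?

add column tip_plus_2 = trips['tip'] + 2:
    day  tip driver  tip_plus_2
0   Mon    5    Amy           7
1   Wed    4    Pia           6
2   Thu   19    Max          21
3   Mon    8   Sara          10
4   Sun   11  Quinn          13
5   Wed    7    Amy           9
6   Thu   15    Ivy          17
7   Tue    0   Lena           2
8   Thu   24    Cal          26
9   Sun   17   Sara          19
10  Sat    8    Max          10
group by driver, sum of tip_plus_2:
        tip_plus_2
driver            
Amy             16
Cal             26
Ivy             17
Lena             2
Max             31
Pia              6
Quinn           13
Sara            29
filter rows where tip_plus_2 > 6:
        tip_plus_2
driver            
Amy             16
Cal             26
Ivy             17
Max             31
Quinn           13
Sara            29

22.0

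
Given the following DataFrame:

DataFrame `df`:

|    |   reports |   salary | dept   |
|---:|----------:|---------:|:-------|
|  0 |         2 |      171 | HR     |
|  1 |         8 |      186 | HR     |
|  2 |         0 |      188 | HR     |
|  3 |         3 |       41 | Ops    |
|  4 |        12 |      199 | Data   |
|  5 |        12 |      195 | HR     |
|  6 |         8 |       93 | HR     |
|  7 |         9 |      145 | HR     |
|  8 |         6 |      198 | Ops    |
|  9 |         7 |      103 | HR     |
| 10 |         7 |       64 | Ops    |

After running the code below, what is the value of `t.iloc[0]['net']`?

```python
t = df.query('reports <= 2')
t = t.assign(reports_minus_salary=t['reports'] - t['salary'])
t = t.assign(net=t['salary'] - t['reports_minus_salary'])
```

340

filter rows where reports <= 2:
   reports  salary dept
0        2     171   HR
2        0     188   HR
add column reports_minus_salary = t['reports'] - t['salary']:
   reports  salary dept  reports_minus_salary
0        2     171   HR                  -169
2        0     188   HR                  -188
add column net = t['salary'] - t['reports_minus_salary']:
   reports  salary dept  reports_minus_salary  net
0        2     171   HR                  -169  340
2        0     188   HR                  -188  376
Then the value at position 0, column 'net': 340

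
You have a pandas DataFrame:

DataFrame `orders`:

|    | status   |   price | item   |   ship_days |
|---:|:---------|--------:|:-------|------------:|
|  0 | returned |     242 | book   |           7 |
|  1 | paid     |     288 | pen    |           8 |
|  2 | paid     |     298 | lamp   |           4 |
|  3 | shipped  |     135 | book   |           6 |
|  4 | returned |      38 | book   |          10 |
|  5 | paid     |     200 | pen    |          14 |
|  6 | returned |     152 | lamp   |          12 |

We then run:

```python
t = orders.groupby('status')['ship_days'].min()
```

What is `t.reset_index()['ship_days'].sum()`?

17

group by status, min of ship_days:
status
paid        4
returned    7
shipped     6
Name: ship_days, dtype: int64
reset_index():
     status  ship_days
0      paid          4
1  returned          7
2   shipped          6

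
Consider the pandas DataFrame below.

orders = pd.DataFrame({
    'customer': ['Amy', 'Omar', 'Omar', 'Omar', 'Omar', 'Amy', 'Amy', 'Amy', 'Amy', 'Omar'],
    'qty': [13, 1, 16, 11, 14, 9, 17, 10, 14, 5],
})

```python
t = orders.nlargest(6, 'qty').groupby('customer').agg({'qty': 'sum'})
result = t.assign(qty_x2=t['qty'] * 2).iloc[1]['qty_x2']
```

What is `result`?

take 6 rows with largest qty:
  customer  qty
6      Amy   17
2     Omar   16
4     Omar   14
8      Amy   14
0      Amy   13
3     Omar   11
group by customer, sum of qty:
          qty
customer     
Amy        44
Omar       41
add column qty_x2 = t['qty'] * 2:
          qty  qty_x2
customer             
Amy        44      88
Omar       41      82
Hence 82.

82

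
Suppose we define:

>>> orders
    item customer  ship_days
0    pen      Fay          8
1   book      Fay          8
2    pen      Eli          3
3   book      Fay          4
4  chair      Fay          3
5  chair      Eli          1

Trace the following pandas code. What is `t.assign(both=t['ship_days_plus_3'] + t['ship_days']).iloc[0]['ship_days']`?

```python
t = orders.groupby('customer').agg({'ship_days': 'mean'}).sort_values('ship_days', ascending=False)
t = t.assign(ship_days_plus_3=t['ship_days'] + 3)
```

5.75

group by customer, mean of ship_days:
          ship_days
customer           
Eli            2.00
Fay            5.75
sort by ship_days descending:
          ship_days
customer           
Fay            5.75
Eli            2.00
add column ship_days_plus_3 = t['ship_days'] + 3:
          ship_days  ship_days_plus_3
customer                             
Fay            5.75              8.75
Eli            2.00              5.00
add column both = t['ship_days_plus_3'] + t['ship_days']:
          ship_days  ship_days_plus_3  both
customer                                   
Fay            5.75              8.75  14.5
Eli            2.00              5.00   7.0
Reading off the value at position 0, column 'ship_days', we get 5.75.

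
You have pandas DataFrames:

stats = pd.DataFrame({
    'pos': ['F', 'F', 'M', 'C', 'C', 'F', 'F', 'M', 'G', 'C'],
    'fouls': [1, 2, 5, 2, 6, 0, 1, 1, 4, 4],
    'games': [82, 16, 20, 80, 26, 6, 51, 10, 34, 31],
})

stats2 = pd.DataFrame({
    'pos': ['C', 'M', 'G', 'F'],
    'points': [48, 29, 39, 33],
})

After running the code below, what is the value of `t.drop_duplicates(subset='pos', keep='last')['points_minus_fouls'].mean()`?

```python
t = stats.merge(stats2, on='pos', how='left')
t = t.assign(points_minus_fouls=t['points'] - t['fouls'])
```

34.75

merge on 'pos' (how='left') → 10 rows:
  pos  fouls  games  points
0   F      1     82      33
1   F      2     16      33
2   M      5     20      29
3   C      2     80      48
4   C      6     26      48
5   F      0      6      33
6   F      1     51      33
7   M      1     10      29
8   G      4     34      39
9   C      4     31      48
add column points_minus_fouls = t['points'] - t['fouls']:
  pos  fouls  games  points  points_minus_fouls
0   F      1     82      33                  32
1   F      2     16      33                  31
2   M      5     20      29                  24
3   C      2     80      48                  46
4   C      6     26      48                  42
5   F      0      6      33                  33
6   F      1     51      33                  32
7   M      1     10      29                  28
8   G      4     34      39                  35
9   C      4     31      48                  44
drop duplicate pos (keep=last):
  pos  fouls  games  points  points_minus_fouls
6   F      1     51      33                  32
7   M      1     10      29                  28
8   G      4     34      39                  35
9   C      4     31      48                  44
So mean() = 34.75.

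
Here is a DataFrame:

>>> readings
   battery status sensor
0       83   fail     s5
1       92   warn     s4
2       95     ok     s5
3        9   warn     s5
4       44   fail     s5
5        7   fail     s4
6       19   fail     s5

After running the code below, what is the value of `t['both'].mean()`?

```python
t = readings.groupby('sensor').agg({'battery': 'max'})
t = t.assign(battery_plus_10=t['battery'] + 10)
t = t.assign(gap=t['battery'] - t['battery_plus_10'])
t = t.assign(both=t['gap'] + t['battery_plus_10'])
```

group by sensor, max of battery:
        battery
sensor         
s4           92
s5           95
add column battery_plus_10 = t['battery'] + 10:
        battery  battery_plus_10
sensor                          
s4           92              102
s5           95              105
add column gap = t['battery'] - t['battery_plus_10']:
        battery  battery_plus_10  gap
sensor                               
s4           92              102  -10
s5           95              105  -10
add column both = t['gap'] + t['battery_plus_10']:
        battery  battery_plus_10  gap  both
sensor                                     
s4           92              102  -10    92
s5           95              105  -10    95
So mean() = 93.5.

93.5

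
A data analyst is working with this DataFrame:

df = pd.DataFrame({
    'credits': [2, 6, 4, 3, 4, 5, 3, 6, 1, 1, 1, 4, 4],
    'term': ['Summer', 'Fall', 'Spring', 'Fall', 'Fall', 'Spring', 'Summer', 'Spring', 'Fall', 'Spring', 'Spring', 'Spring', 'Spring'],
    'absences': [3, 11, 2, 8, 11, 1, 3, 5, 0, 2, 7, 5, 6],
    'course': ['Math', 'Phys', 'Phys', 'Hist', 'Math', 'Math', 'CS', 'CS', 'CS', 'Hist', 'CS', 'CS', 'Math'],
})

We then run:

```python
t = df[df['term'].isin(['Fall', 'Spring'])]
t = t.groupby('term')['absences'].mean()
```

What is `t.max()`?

7.5

filter rows where term in ['Fall', 'Spring']:
    credits    term  absences course
1         6    Fall        11   Phys
2         4  Spring         2   Phys
3         3    Fall         8   Hist
4         4    Fall        11   Math
5         5  Spring         1   Math
7         6  Spring         5     CS
8         1    Fall         0     CS
9         1  Spring         2   Hist
10        1  Spring         7     CS
11        4  Spring         5     CS
12        4  Spring         6   Math
group by term, mean of absences:
term
Fall      7.5
Spring    4.0
Name: absences, dtype: float64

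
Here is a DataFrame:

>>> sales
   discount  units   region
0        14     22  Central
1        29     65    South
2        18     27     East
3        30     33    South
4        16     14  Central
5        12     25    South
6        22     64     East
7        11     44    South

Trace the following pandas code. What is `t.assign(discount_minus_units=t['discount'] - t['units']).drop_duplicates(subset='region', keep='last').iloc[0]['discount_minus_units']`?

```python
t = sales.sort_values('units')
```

-8

sort by units:
   discount  units   region
4        16     14  Central
0        14     22  Central
5        12     25    South
2        18     27     East
3        30     33    South
7        11     44    South
6        22     64     East
1        29     65    South
add column discount_minus_units = t['discount'] - t['units']:
   discount  units   region  discount_minus_units
4        16     14  Central                     2
0        14     22  Central                    -8
5        12     25    South                   -13
2        18     27     East                    -9
3        30     33    South                    -3
7        11     44    South                   -33
6        22     64     East                   -42
1        29     65    South                   -36
drop duplicate region (keep=last):
   discount  units   region  discount_minus_units
0        14     22  Central                    -8
6        22     64     East                   -42
1        29     65    South                   -36
value at position 0, column 'discount_minus_units' → -8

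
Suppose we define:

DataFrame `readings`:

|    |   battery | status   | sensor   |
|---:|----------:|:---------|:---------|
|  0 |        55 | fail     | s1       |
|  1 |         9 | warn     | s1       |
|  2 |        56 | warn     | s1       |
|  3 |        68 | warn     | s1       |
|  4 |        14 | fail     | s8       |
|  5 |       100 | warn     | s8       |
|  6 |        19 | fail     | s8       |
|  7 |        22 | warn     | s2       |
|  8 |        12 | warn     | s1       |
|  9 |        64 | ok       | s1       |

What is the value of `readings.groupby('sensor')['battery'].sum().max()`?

264

group by sensor, sum of battery:
sensor
s1    264
s2     22
s8    133
Name: battery, dtype: int64
Reading off the max of the resulting series, we get 264.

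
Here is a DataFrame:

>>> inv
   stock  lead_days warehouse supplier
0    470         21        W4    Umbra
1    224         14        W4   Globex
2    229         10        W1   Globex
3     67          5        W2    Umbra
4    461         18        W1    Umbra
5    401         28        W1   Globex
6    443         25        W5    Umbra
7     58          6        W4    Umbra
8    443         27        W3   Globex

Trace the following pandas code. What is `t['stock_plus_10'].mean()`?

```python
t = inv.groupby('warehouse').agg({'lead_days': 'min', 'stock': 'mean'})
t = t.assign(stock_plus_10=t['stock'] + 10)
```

323.466666667

group by warehouse: min(lead_days), mean(stock):
           lead_days       stock
warehouse                       
W1                10  363.666667
W2                 5   67.000000
W3                27  443.000000
W4                 6  250.666667
W5                25  443.000000
add column stock_plus_10 = t['stock'] + 10:
           lead_days       stock  stock_plus_10
warehouse                                      
W1                10  363.666667     373.666667
W2                 5   67.000000      77.000000
W3                27  443.000000     453.000000
W4                 6  250.666667     260.666667
W5                25  443.000000     453.000000
Then the mean of column 'stock_plus_10': 323.466666667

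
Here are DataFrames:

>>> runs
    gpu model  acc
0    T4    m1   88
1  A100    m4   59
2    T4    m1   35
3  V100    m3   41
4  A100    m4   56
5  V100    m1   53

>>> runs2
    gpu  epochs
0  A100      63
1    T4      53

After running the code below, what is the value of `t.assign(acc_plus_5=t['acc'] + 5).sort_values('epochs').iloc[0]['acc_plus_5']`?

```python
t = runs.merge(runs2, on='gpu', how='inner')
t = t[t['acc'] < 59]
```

40

merge on 'gpu' (how='inner') → 4 rows:
    gpu model  acc  epochs
0    T4    m1   88      53
1  A100    m4   59      63
2    T4    m1   35      53
3  A100    m4   56      63
filter rows where acc < 59:
    gpu model  acc  epochs
2    T4    m1   35      53
3  A100    m4   56      63
add column acc_plus_5 = t['acc'] + 5:
    gpu model  acc  epochs  acc_plus_5
2    T4    m1   35      53          40
3  A100    m4   56      63          61
sort by epochs:
    gpu model  acc  epochs  acc_plus_5
2    T4    m1   35      53          40
3  A100    m4   56      63          61
Taking the value at position 0, column 'acc_plus_5' gives 40.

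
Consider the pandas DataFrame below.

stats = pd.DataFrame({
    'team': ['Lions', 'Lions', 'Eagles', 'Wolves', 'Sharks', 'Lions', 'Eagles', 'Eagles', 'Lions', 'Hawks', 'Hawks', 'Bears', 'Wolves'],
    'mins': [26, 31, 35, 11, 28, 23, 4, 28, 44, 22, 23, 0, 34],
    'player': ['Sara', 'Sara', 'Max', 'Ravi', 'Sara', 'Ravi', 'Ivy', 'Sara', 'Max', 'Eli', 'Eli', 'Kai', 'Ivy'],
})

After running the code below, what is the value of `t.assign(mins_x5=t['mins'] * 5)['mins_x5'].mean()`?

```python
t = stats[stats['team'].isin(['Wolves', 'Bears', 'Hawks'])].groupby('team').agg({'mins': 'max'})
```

95.0

filter rows where team in ['Wolves', 'Bears', 'Hawks']:
      team  mins player
3   Wolves    11   Ravi
9    Hawks    22    Eli
10   Hawks    23    Eli
11   Bears     0    Kai
12  Wolves    34    Ivy
group by team, max of mins:
        mins
team        
Bears      0
Hawks     23
Wolves    34
add column mins_x5 = t['mins'] * 5:
        mins  mins_x5
team                 
Bears      0        0
Hawks     23      115
Wolves    34      170
So mean() = 95.0.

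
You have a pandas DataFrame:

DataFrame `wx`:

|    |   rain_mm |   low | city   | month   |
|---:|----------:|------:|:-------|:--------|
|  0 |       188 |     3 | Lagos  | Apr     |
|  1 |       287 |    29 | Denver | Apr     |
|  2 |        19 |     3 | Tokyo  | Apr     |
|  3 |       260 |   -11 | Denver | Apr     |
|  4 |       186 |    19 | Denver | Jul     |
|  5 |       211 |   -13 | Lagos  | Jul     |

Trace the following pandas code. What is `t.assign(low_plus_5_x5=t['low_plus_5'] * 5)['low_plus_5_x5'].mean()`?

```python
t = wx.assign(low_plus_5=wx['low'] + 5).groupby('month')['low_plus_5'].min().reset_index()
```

-35.0

add column low_plus_5 = wx['low'] + 5:
   rain_mm  low    city month  low_plus_5
0      188    3   Lagos   Apr           8
1      287   29  Denver   Apr          34
2       19    3   Tokyo   Apr           8
3      260  -11  Denver   Apr          -6
4      186   19  Denver   Jul          24
5      211  -13   Lagos   Jul          -8
group by month, min of low_plus_5:
month
Apr   -6
Jul   -8
Name: low_plus_5, dtype: int64
reset_index():
  month  low_plus_5
0   Apr          -6
1   Jul          -8
add column low_plus_5_x5 = t['low_plus_5'] * 5:
  month  low_plus_5  low_plus_5_x5
0   Apr          -6            -30
1   Jul          -8            -40
mean of column 'low_plus_5_x5' → -35.0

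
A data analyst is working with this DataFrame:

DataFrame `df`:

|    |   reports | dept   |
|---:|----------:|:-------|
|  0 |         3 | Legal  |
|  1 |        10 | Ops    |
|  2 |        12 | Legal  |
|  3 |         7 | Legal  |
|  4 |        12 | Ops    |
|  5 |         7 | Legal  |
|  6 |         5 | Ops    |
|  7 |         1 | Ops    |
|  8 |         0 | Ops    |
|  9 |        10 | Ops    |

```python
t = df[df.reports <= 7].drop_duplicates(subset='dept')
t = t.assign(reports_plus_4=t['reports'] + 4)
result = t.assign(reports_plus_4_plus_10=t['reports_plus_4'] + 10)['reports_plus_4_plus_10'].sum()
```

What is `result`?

filter rows where reports <= 7:
   reports   dept
0        3  Legal
3        7  Legal
5        7  Legal
6        5    Ops
7        1    Ops
8        0    Ops
drop duplicate dept (keep=first):
   reports   dept
0        3  Legal
6        5    Ops
add column reports_plus_4 = t['reports'] + 4:
   reports   dept  reports_plus_4
0        3  Legal               7
6        5    Ops               9
add column reports_plus_4_plus_10 = t['reports_plus_4'] + 10:
   reports   dept  reports_plus_4  reports_plus_4_plus_10
0        3  Legal               7                      17
6        5    Ops               9                      19
The sum of column 'reports_plus_4_plus_10' is 36.

36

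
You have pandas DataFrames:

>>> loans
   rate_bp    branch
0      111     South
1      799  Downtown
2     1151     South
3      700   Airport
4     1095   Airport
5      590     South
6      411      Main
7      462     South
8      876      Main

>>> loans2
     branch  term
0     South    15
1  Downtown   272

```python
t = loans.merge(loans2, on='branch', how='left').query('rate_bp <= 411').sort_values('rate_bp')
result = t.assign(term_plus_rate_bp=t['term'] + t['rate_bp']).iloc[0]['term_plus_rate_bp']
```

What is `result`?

126.0

merge on 'branch' (how='left') → 9 rows:
   rate_bp    branch   term
0      111     South   15.0
1      799  Downtown  272.0
2     1151     South   15.0
3      700   Airport    NaN
4     1095   Airport    NaN
5      590     South   15.0
6      411      Main    NaN
7      462     South   15.0
8      876      Main    NaN
filter rows where rate_bp <= 411:
   rate_bp branch  term
0      111  South  15.0
6      411   Main   NaN
sort by rate_bp:
   rate_bp branch  term
0      111  South  15.0
6      411   Main   NaN
add column term_plus_rate_bp = t['term'] + t['rate_bp']:
   rate_bp branch  term  term_plus_rate_bp
0      111  South  15.0              126.0
6      411   Main   NaN                NaN
Taking the value at position 0, column 'term_plus_rate_bp' gives 126.0.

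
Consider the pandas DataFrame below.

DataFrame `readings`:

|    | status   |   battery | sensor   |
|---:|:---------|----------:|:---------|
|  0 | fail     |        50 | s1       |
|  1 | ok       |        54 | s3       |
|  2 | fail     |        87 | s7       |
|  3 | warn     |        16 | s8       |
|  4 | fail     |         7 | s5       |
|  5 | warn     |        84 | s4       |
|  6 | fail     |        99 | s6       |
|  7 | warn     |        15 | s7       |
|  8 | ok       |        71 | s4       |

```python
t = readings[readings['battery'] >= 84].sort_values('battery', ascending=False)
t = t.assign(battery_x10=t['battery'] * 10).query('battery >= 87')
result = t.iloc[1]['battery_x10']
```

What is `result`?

870

filter rows where battery >= 84:
  status  battery sensor
2   fail       87     s7
5   warn       84     s4
6   fail       99     s6
sort by battery descending:
  status  battery sensor
6   fail       99     s6
2   fail       87     s7
5   warn       84     s4
add column battery_x10 = t['battery'] * 10:
  status  battery sensor  battery_x10
6   fail       99     s6          990
2   fail       87     s7          870
5   warn       84     s4          840
filter rows where battery >= 87:
  status  battery sensor  battery_x10
6   fail       99     s6          990
2   fail       87     s7          870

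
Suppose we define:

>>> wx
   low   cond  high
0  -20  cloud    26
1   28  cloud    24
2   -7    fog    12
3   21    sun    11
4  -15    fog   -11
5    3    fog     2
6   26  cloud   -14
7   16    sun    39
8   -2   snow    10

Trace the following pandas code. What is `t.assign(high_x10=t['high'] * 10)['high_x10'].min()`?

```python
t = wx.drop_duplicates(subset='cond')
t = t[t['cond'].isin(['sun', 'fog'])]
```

drop duplicate cond (keep=first):
   low   cond  high
0  -20  cloud    26
2   -7    fog    12
3   21    sun    11
8   -2   snow    10
filter rows where cond in ['sun', 'fog']:
   low cond  high
2   -7  fog    12
3   21  sun    11
add column high_x10 = t['high'] * 10:
   low cond  high  high_x10
2   -7  fog    12       120
3   21  sun    11       110
Reading off the min of column 'high_x10', we get 110.

110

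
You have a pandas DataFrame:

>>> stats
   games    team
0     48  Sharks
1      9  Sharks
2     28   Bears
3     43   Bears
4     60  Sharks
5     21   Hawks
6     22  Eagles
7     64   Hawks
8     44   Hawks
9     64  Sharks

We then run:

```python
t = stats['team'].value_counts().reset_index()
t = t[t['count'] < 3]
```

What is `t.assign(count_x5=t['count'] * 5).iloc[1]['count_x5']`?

value_counts of team:
team
Sharks    4
Hawks     3
Bears     2
Eagles    1
Name: count, dtype: int64
reset_index():
     team  count
0  Sharks      4
1   Hawks      3
2   Bears      2
3  Eagles      1
filter rows where count < 3:
     team  count
2   Bears      2
3  Eagles      1
add column count_x5 = t['count'] * 5:
     team  count  count_x5
2   Bears      2        10
3  Eagles      1         5
Reading off the value at position 1, column 'count_x5', we get 5.

5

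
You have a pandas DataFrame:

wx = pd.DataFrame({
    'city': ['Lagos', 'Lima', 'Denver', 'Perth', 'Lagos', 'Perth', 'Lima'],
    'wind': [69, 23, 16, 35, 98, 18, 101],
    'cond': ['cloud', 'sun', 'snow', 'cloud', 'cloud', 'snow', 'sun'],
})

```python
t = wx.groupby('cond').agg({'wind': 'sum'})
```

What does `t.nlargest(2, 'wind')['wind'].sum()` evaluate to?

326

group by cond, sum of wind:
       wind
cond       
cloud   202
snow     34
sun     124
take 2 rows with largest wind:
       wind
cond       
cloud   202
sun     124
Hence 326.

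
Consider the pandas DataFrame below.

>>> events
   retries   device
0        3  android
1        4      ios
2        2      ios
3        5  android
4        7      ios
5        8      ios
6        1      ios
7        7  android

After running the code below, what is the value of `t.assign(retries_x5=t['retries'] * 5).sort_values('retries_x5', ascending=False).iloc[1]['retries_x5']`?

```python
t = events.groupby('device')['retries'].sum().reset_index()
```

group by device, sum of retries:
device
android    15
ios        22
Name: retries, dtype: int64
reset_index():
    device  retries
0  android       15
1      ios       22
add column retries_x5 = t['retries'] * 5:
    device  retries  retries_x5
0  android       15          75
1      ios       22         110
sort by retries_x5 descending:
    device  retries  retries_x5
1      ios       22         110
0  android       15          75
So iloc[1]['retries_x5'] = 75.

75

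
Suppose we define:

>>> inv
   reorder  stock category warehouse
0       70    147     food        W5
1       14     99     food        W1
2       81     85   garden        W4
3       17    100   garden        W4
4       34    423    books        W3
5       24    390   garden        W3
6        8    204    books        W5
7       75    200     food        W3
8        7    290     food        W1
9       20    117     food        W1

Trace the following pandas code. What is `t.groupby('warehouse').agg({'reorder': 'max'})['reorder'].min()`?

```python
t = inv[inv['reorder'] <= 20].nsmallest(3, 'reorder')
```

8

filter rows where reorder <= 20:
   reorder  stock category warehouse
1       14     99     food        W1
3       17    100   garden        W4
6        8    204    books        W5
8        7    290     food        W1
9       20    117     food        W1
take 3 rows with smallest reorder:
   reorder  stock category warehouse
8        7    290     food        W1
6        8    204    books        W5
1       14     99     food        W1
group by warehouse, max of reorder:
           reorder
warehouse         
W1              14
W5               8
Hence 8.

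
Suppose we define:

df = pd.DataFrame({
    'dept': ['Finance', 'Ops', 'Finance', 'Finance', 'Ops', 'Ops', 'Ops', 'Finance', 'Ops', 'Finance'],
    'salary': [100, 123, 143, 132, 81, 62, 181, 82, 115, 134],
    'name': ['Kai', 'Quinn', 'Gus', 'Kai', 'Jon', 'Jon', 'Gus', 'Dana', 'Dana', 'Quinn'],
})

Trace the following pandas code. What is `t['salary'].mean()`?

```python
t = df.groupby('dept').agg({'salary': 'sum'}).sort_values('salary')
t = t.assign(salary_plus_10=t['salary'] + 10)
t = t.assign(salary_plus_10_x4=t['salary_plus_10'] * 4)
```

576.5

group by dept, sum of salary:
         salary
dept           
Finance     591
Ops         562
sort by salary:
         salary
dept           
Ops         562
Finance     591
add column salary_plus_10 = t['salary'] + 10:
         salary  salary_plus_10
dept                           
Ops         562             572
Finance     591             601
add column salary_plus_10_x4 = t['salary_plus_10'] * 4:
         salary  salary_plus_10  salary_plus_10_x4
dept                                              
Ops         562             572               2288
Finance     591             601               2404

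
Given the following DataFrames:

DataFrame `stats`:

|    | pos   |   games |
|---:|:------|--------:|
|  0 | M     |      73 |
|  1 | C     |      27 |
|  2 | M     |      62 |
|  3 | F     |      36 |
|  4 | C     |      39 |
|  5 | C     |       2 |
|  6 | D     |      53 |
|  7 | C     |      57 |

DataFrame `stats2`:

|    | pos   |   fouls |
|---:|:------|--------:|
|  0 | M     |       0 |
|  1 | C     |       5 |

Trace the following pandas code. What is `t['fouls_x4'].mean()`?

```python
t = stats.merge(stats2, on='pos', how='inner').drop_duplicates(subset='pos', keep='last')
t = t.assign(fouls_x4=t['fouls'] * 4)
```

merge on 'pos' (how='inner') → 6 rows:
  pos  games  fouls
0   M     73      0
1   C     27      5
2   M     62      0
3   C     39      5
4   C      2      5
5   C     57      5
drop duplicate pos (keep=last):
  pos  games  fouls
2   M     62      0
5   C     57      5
add column fouls_x4 = t['fouls'] * 4:
  pos  games  fouls  fouls_x4
2   M     62      0         0
5   C     57      5        20
So mean() = 10.0.

10.0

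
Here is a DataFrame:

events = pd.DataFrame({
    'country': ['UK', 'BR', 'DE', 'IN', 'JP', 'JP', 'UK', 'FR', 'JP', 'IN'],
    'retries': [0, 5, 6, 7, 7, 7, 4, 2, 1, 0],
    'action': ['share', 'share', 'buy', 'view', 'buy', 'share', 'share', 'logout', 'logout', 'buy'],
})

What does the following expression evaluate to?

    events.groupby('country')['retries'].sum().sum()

39

group by country, sum of retries:
country
BR     5
DE     6
FR     2
IN     7
JP    15
UK     4
Name: retries, dtype: int64
Reading off the sum of the resulting series, we get 39.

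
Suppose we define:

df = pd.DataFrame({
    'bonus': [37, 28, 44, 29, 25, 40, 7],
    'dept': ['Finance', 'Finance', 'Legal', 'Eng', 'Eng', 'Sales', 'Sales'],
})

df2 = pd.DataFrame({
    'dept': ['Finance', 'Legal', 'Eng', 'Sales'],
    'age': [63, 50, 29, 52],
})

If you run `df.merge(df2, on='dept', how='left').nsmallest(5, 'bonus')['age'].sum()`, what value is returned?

merge on 'dept' (how='left') → 7 rows:
   bonus     dept  age
0     37  Finance   63
1     28  Finance   63
2     44    Legal   50
3     29      Eng   29
4     25      Eng   29
5     40    Sales   52
6      7    Sales   52
take 5 rows with smallest bonus:
   bonus     dept  age
6      7    Sales   52
4     25      Eng   29
1     28  Finance   63
3     29      Eng   29
0     37  Finance   63
Then the sum of column 'age': 236

236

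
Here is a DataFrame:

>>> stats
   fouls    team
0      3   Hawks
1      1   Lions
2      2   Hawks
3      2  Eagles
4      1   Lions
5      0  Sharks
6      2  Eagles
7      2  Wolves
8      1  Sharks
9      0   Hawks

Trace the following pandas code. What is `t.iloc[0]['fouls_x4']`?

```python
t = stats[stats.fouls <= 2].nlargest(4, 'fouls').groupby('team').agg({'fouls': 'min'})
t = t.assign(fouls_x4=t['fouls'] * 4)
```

8

filter rows where fouls <= 2:
   fouls    team
1      1   Lions
2      2   Hawks
3      2  Eagles
4      1   Lions
5      0  Sharks
6      2  Eagles
7      2  Wolves
8      1  Sharks
9      0   Hawks
take 4 rows with largest fouls:
   fouls    team
2      2   Hawks
3      2  Eagles
6      2  Eagles
7      2  Wolves
group by team, min of fouls:
        fouls
team         
Eagles      2
Hawks       2
Wolves      2
add column fouls_x4 = t['fouls'] * 4:
        fouls  fouls_x4
team                   
Eagles      2         8
Hawks       2         8
Wolves      2         8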